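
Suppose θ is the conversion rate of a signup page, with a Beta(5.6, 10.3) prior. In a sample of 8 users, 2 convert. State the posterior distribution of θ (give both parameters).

Posterior: Beta(7.6, 16.3)

Observing 2 successes and 6 failures updates Beta(5.6, 10.3) by adding the success and failure counts to the two shape parameters: α = 5.6+2 = 7.6, β = 10.3+6 = 16.3.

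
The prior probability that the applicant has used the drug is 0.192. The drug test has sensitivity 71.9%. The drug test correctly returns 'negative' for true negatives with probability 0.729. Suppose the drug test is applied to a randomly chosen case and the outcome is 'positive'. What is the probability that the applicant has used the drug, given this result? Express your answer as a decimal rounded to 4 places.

P(H | E) ≈ 0.3867

Let H be the event that the applicant has used the drug. P(H) = 0.192, so P(¬H) = 0.808. With E the 'positive' result, P(E|H) = 0.719 and P(E|¬H) = 0.271.
P(E) = 0.719·0.192 + 0.271·0.808 = 0.13805 + 0.21897 = 0.35702.
By Bayes' theorem, P(H|E) = 0.13805 / 0.35702 = 0.3867.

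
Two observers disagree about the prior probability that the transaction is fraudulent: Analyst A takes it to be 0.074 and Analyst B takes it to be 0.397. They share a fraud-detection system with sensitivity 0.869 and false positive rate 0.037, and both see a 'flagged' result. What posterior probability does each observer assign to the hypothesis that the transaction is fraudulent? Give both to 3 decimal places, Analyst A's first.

The likelihood ratio for a 'flagged' result is 0.869/0.037 = 23.486.
Analyst A: prior odds 0.074/0.926 = 0.079914; posterior odds 1.8769; posterior probability 0.652.
Analyst B: prior odds 0.397/0.603 = 0.65837; posterior odds 15.463; posterior probability 0.939.

Analyst A: 0.652; Analyst B: 0.939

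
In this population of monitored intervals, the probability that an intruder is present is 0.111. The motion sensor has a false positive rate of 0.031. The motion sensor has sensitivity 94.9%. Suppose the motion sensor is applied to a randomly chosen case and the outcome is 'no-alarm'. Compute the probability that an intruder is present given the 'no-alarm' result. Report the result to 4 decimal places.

P(H | E) ≈ 0.0065

Write H for 'an intruder is present'. Prior odds H:¬H = 0.111/0.889 = 0.12486. For the 'no-alarm' outcome, the likelihood ratio is 0.051/0.969 = 0.052632.
Posterior odds = 0.12486 × 0.052632 = 0.0065715, so P(H|E) = 0.0065715/(1+0.0065715) = 0.0065.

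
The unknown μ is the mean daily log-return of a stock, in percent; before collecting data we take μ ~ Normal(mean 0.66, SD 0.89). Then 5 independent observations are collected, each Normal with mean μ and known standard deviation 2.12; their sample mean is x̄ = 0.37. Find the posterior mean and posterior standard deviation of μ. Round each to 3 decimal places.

Posterior mean ≈ 0.524; posterior SD ≈ 0.649

With known σ, the Normal prior is conjugate. Weight on the data is w = (n/σ²)/(n/σ² + 1/τ₀²) = 1.11250/(1.11250+1.26247) = 0.46843.
Posterior mean = w·x̄ + (1−w)·μ₀ = 0.46843·0.37 + 0.53157·0.66 = 0.524. Posterior variance = 1/(1.11250+1.26247) = 0.421059, so SD = 0.649.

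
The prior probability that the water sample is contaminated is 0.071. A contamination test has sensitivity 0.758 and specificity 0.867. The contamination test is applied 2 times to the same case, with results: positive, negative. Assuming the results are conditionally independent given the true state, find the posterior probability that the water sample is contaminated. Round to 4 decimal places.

Posterior P(H) ≈ 0.1084

Let H be the event that the water sample is contaminated; start with P(H) = 0.071. P('positive'|H) = 0.758, P('positive'|¬H) = 0.133.
Update on result 1 ('positive'): P(H) ← 0.758·0.0710 / (0.758·0.0710 + 0.133·0.9290) = 0.053818/0.17738 = 0.3034.
Update on result 2 ('negative'): P(H) ← 0.242·0.3034 / (0.242·0.3034 + 0.867·0.6966) = 0.073426/0.67737 = 0.1084.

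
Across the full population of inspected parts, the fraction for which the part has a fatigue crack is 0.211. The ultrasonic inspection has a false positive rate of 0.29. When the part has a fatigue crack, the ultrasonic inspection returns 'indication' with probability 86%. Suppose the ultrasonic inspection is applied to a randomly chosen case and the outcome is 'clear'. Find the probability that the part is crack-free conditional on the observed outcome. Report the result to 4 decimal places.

P(¬H | E) ≈ 0.9499

Let H be the event that the part has a fatigue crack. P(H) = 0.211, so P(¬H) = 0.789. With E the 'clear' result, P(E|H) = 0.14 and P(E|¬H) = 0.71.
P(E) = 0.14·0.211 + 0.71·0.789 = 0.029540 + 0.56019 = 0.58973.
By Bayes' theorem, P(H|E) = 0.029540 / 0.58973 = 0.0501. Hence P(¬H|E) = 1 − 0.0501 = 0.9499.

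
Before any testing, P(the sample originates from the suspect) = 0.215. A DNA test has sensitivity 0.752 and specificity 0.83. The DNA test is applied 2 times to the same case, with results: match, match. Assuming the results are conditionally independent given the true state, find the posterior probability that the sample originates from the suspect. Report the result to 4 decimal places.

With H the event that the sample originates from the suspect, the joint likelihood of the observed sequence is P(data|H) = 0.752·0.752 = 0.56550 and P(data|¬H) = 0.17·0.17 = 0.028900.
Bayes: P(H|data) = 0.215·0.56550 / (0.215·0.56550 + 0.785·0.028900) = 0.12158/0.14427 = 0.8427.

Posterior P(H) ≈ 0.8427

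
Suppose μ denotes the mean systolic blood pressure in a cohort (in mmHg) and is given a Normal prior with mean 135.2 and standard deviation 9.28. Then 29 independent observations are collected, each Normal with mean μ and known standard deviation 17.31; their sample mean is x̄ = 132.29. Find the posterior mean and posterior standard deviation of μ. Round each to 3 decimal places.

Prior precision 1/τ₀² = 1/9.28² = 0.0116119; data precision n/σ² = 29/17.31² = 0.0967841.
Posterior precision = 0.0116119 + 0.0967841 = 0.108396, giving posterior SD = 1/√0.108396 = 3.037.
Posterior mean = (0.0116119·135.2 + 0.0967841·132.29) / 0.108396 = 132.602.

Posterior mean ≈ 132.602; posterior SD ≈ 3.037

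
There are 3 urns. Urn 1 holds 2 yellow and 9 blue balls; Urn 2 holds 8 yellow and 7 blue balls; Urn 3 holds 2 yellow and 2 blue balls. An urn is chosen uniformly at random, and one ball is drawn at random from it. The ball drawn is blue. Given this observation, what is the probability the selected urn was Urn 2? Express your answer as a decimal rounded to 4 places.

Posterior probability ≈ 0.2615

Tabulate prior·likelihood by source: [1] prior 0.333333, lik 0.8182, product 0.2727; [2] prior 0.333333, lik 0.4667, product 0.1556; [3] prior 0.333333, lik 0.5, product 0.1667.
Normalizing constant = 0.59495; the posterior for Urn 2 is its product over the sum, 0.1556/0.59495 = 0.2615.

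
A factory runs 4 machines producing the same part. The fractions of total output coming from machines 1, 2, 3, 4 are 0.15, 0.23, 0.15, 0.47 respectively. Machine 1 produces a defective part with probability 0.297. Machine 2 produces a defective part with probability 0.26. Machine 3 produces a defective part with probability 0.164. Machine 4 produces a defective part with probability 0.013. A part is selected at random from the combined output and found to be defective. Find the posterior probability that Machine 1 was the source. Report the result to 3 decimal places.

P(defective|M1) = 0.297; P(defective|M2) = 0.26; P(defective|M3) = 0.164; P(defective|M4) = 0.013.
Prior × likelihood for each source: 0.15·0.297=0.04455, 0.23·0.26=0.05980, 0.15·0.164=0.02460, 0.47·0.013=0.006110. Summing gives P(defective) = 0.13506.
P(Machine 1 | defective) = 0.04455 / 0.13506 = 0.330.

Posterior probability ≈ 0.330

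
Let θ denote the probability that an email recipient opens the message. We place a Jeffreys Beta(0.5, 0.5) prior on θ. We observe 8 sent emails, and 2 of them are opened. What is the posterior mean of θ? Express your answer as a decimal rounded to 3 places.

The binomial likelihood is conjugate to the Beta prior: with 2 successes and 6 failures, the posterior is Beta(0.5+2, 0.5+6) = Beta(2.5, 6.5).
E[θ | data] = 2.5/(2.5+6.5) = 0.278.

Posterior mean ≈ 0.278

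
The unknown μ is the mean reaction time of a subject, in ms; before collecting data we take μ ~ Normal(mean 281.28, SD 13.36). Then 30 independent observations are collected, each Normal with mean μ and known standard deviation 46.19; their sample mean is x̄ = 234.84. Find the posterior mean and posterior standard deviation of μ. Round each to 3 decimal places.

With known σ, the Normal prior is conjugate. Weight on the data is w = (n/σ²)/(n/σ² + 1/τ₀²) = 0.0140613/(0.0140613+0.00560257) = 0.71508.
Posterior mean = w·x̄ + (1−w)·μ₀ = 0.71508·234.84 + 0.28492·281.28 = 248.072. Posterior variance = 1/(0.0140613+0.00560257) = 50.8547, so SD = 7.131.

Posterior mean ≈ 248.072; posterior SD ≈ 7.131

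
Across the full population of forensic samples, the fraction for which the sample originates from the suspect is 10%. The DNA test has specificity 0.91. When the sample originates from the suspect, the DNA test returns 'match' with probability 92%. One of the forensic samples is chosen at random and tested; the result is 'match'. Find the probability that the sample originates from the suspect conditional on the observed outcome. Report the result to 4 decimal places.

P(H | E) ≈ 0.5318

Write H for 'the sample originates from the suspect'. Prior odds H:¬H = 0.1/0.9 = 0.11111. For the 'match' outcome, the likelihood ratio is 0.92/0.09 = 10.222.
Posterior odds = 0.11111 × 10.222 = 1.1358, so P(H|E) = 1.1358/(1+1.1358) = 0.5318.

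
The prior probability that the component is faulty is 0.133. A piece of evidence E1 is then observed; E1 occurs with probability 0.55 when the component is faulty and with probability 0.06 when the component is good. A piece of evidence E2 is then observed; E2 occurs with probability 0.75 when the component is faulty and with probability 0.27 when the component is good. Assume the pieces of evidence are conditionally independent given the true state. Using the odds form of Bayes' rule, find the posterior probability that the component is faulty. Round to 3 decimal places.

Prior odds = 0.133/(1−0.133) = 0.15340. In log-odds, ln(0.15340) = -1.8747.
Add log likelihood ratios: ln(9.1667) + ln(2.7778) = 3.2372.
Posterior log-odds = 1.3625, so posterior odds = exp(1.3625) = 3.9061. Converting, P(H|E) = 3.9061/4.9061 = 0.796.

Posterior probability ≈ 0.796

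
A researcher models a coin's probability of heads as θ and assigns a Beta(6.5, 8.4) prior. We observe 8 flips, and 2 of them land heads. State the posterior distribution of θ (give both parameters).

The binomial likelihood is conjugate to the Beta prior: with 2 successes and 6 failures, the posterior is Beta(6.5+2, 8.4+6) = Beta(8.5, 14.4).

Posterior: Beta(8.5, 14.4)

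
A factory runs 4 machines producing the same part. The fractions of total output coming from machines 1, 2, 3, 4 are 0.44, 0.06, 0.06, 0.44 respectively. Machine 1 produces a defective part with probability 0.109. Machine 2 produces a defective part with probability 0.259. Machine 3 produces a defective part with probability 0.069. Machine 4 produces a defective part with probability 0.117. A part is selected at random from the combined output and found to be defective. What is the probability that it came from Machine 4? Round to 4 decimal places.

P(defective|M1) = 0.109; P(defective|M2) = 0.259; P(defective|M3) = 0.069; P(defective|M4) = 0.117.
Prior × likelihood for each source: 0.44·0.109=0.04796, 0.06·0.259=0.01554, 0.06·0.069=0.004140, 0.44·0.117=0.05148. Summing gives P(defective) = 0.11912.
P(Machine 4 | defective) = 0.05148 / 0.11912 = 0.4322.

Posterior probability ≈ 0.4322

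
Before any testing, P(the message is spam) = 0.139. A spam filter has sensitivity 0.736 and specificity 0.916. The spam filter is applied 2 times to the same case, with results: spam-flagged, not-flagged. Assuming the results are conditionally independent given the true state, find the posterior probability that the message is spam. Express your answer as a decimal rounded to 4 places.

Let H be the event that the message is spam; start with P(H) = 0.139. P('spam-flagged'|H) = 0.736, P('spam-flagged'|¬H) = 0.084.
Update on result 1 ('spam-flagged'): P(H) ← 0.736·0.1390 / (0.736·0.1390 + 0.084·0.8610) = 0.10230/0.17463 = 0.5858.
Update on result 2 ('not-flagged'): P(H) ← 0.264·0.5858 / (0.264·0.5858 + 0.916·0.4142) = 0.15466/0.53403 = 0.2896.

Posterior P(H) ≈ 0.2896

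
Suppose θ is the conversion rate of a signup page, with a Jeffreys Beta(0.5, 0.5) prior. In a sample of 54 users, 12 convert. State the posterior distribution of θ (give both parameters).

Observing 12 successes and 42 failures updates Beta(0.5, 0.5) by adding the success and failure counts to the two shape parameters: α = 0.5+12 = 12.5, β = 0.5+42 = 42.5.

Posterior: Beta(12.5, 42.5)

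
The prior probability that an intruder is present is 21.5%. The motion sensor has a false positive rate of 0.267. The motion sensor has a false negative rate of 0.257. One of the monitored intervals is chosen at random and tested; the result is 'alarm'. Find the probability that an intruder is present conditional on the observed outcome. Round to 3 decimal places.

Write H for 'an intruder is present'. Prior odds H:¬H = 0.215/0.785 = 0.27389. For the 'alarm' outcome, the likelihood ratio is 0.743/0.267 = 2.7828.
Posterior odds = 0.27389 × 2.7828 = 0.76216, so P(H|E) = 0.76216/(1+0.76216) = 0.433.

P(H | E) ≈ 0.433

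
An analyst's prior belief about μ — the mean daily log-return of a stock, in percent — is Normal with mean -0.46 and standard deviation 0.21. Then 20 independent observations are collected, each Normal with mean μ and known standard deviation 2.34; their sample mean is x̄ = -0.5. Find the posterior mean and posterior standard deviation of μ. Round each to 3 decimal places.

Posterior mean ≈ -0.466; posterior SD ≈ 0.195

With known σ, the Normal prior is conjugate. Weight on the data is w = (n/σ²)/(n/σ² + 1/τ₀²) = 3.65257/(3.65257+22.6757) = 0.13873.
Posterior mean = w·x̄ + (1−w)·μ₀ = 0.13873·-0.5 + 0.86127·-0.46 = -0.466. Posterior variance = 1/(3.65257+22.6757) = 0.0379819, so SD = 0.195.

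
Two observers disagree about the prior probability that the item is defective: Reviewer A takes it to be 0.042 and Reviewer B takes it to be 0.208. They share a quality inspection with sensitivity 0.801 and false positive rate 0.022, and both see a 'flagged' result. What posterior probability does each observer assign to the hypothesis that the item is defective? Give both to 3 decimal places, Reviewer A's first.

Reviewer A: 0.615; Reviewer B: 0.905

The likelihood ratio for a 'flagged' result is 0.801/0.022 = 36.409.
Reviewer A: prior odds 0.042/0.958 = 0.043841; posterior odds 1.5962; posterior probability 0.615.
Reviewer B: prior odds 0.208/0.792 = 0.26263; posterior odds 9.5620; posterior probability 0.905.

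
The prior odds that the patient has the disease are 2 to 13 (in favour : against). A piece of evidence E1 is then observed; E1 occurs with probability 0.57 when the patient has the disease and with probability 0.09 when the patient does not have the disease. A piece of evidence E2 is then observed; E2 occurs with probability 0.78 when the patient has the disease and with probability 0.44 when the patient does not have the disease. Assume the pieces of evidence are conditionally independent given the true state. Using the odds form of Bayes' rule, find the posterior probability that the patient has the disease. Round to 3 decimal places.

Posterior probability ≈ 0.633

Prior odds = 2/13 = 0.15385.
Likelihood ratio for E1 = 0.57/0.09 = 6.3333.
Likelihood ratio for E2 = 0.78/0.44 = 1.7727.
Posterior odds = prior odds × LR₁ × LR₂ = 1.7273.
Posterior probability = odds/(1+odds) = 1.7273/2.7273 = 0.633.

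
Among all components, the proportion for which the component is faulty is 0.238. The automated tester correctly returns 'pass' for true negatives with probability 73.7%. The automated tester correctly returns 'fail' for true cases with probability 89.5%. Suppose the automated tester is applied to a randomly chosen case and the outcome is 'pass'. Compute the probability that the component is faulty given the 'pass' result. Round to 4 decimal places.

Let H be the event that the component is faulty. P(H) = 0.238, so P(¬H) = 0.762. With E the 'pass' result, P(E|H) = 0.105 and P(E|¬H) = 0.737.
P(E) = 0.105·0.238 + 0.737·0.762 = 0.024990 + 0.56159 = 0.58658.
By Bayes' theorem, P(H|E) = 0.024990 / 0.58658 = 0.0426.

P(H | E) ≈ 0.0426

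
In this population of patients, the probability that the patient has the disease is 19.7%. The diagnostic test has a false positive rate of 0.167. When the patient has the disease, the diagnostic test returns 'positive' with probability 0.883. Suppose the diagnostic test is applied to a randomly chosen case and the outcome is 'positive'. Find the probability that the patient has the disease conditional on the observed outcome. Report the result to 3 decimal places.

Write H for 'the patient has the disease'. Prior odds H:¬H = 0.197/0.803 = 0.24533. For the 'positive' outcome, the likelihood ratio is 0.883/0.167 = 5.2874.
Posterior odds = 0.24533 × 5.2874 = 1.2972, so P(H|E) = 1.2972/(1+1.2972) = 0.565.

P(H | E) ≈ 0.565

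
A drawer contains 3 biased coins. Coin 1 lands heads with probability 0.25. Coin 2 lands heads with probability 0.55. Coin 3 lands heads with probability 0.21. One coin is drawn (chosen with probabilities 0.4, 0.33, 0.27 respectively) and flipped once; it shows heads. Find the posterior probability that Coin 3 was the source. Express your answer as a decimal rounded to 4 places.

P(heads|C1) = 0.25; P(heads|C2) = 0.55; P(heads|C3) = 0.21.
Prior × likelihood for each source: 0.4·0.25=0.1000, 0.33·0.55=0.1815, 0.27·0.21=0.05670. Summing gives P(heads) = 0.33820.
P(Coin 3 | heads) = 0.05670 / 0.33820 = 0.1677.

Posterior probability ≈ 0.1677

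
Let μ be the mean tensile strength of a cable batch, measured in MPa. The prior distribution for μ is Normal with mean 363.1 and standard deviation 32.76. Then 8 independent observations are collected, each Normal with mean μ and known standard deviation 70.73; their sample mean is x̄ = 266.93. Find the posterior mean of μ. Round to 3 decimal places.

With known σ, the Normal prior is conjugate. Weight on the data is w = (n/σ²)/(n/σ² + 1/τ₀²) = 0.00159913/(0.00159913+0.00093178) = 0.63184.
Posterior mean = w·x̄ + (1−w)·μ₀ = 0.63184·266.93 + 0.36816·363.1 = 302.336.

Posterior mean ≈ 302.336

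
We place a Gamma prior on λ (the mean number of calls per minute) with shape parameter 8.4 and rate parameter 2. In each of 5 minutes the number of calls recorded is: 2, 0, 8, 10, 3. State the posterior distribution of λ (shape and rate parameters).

Total count ∑xᵢ = 23 over n = 5 minutes.
Gamma is conjugate to the Poisson likelihood: posterior is Gamma(shape = 8.4+23 = 31.4, rate = 2+5 = 7).

Posterior: Gamma(shape=31.4, rate=7)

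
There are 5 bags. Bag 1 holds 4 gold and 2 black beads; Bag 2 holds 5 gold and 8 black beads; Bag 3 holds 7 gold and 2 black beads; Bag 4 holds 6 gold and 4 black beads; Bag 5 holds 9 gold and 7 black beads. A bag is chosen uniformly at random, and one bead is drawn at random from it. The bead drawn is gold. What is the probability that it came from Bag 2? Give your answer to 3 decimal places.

Posterior probability ≈ 0.129

Tabulate prior·likelihood by source: [1] prior 0.2, lik 0.6667, product 0.1333; [2] prior 0.2, lik 0.3846, product 0.07692; [3] prior 0.2, lik 0.7778, product 0.1556; [4] prior 0.2, lik 0.6, product 0.1200; [5] prior 0.2, lik 0.5625, product 0.1125.
Normalizing constant = 0.59831; the posterior for Bag 2 is its product over the sum, 0.07692/0.59831 = 0.129.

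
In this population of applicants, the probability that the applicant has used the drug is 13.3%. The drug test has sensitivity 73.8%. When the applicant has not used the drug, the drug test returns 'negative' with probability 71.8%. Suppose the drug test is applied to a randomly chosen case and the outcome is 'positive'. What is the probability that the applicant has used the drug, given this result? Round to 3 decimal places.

Let H be the event that the applicant has used the drug. P(H) = 0.133, so P(¬H) = 0.867. With E the 'positive' result, P(E|H) = 0.738 and P(E|¬H) = 0.282.
P(E) = 0.738·0.133 + 0.282·0.867 = 0.098154 + 0.24449 = 0.34265.
By Bayes' theorem, P(H|E) = 0.098154 / 0.34265 = 0.286.

P(H | E) ≈ 0.286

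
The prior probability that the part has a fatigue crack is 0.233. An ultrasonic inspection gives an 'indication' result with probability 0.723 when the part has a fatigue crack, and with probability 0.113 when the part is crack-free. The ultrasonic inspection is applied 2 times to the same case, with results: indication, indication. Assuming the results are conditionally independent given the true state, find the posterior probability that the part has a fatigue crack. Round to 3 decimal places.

Let H be the event that the part has a fatigue crack; start with P(H) = 0.233. P('indication'|H) = 0.723, P('indication'|¬H) = 0.113.
Update on result 1 ('indication'): P(H) ← 0.723·0.2330 / (0.723·0.2330 + 0.113·0.7670) = 0.16846/0.25513 = 0.6603.
Update on result 2 ('indication'): P(H) ← 0.723·0.6603 / (0.723·0.6603 + 0.113·0.3397) = 0.47739/0.51578 = 0.9256.

Posterior P(H) ≈ 0.926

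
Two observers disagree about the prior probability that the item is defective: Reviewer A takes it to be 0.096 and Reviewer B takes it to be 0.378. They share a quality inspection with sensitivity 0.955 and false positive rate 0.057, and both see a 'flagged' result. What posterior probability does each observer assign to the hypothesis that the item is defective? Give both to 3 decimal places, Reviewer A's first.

P('+'|H) = 0.955, P('+'|¬H) = 0.057.
Reviewer A: numerator 0.955·0.096 = 0.091680; evidence = 0.091680+0.057·0.904 = 0.14321; posterior = 0.640.
Reviewer B: numerator 0.955·0.378 = 0.36099; evidence = 0.36099+0.057·0.622 = 0.39644; posterior = 0.911.

Reviewer A: 0.640; Reviewer B: 0.911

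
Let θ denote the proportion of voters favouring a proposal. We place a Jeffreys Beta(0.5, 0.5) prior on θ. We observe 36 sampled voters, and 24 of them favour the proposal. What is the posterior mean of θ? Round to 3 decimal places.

Observing 24 successes and 12 failures updates Beta(0.5, 0.5) by adding the success and failure counts to the two shape parameters: α = 0.5+24 = 24.5, β = 0.5+12 = 12.5.
E[θ | data] = 24.5/(24.5+12.5) = 0.662.

Posterior mean ≈ 0.662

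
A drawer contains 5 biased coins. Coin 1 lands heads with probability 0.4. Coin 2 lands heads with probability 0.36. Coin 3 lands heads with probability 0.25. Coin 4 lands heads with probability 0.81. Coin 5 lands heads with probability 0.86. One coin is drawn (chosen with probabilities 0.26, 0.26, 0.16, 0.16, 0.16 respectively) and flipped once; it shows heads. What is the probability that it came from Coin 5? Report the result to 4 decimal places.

Tabulate prior·likelihood by source: [1] prior 0.26, lik 0.4, product 0.1040; [2] prior 0.26, lik 0.36, product 0.09360; [3] prior 0.16, lik 0.25, product 0.04000; [4] prior 0.16, lik 0.81, product 0.1296; [5] prior 0.16, lik 0.86, product 0.1376.
Normalizing constant = 0.50480; the posterior for Coin 5 is its product over the sum, 0.1376/0.50480 = 0.2726.

Posterior probability ≈ 0.2726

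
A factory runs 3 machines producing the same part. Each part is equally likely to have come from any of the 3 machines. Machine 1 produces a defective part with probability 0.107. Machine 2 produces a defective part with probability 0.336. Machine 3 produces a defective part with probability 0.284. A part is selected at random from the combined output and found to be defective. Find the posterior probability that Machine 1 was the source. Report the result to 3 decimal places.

P(defective|M1) = 0.107; P(defective|M2) = 0.336; P(defective|M3) = 0.284.
Prior × likelihood for each source: 0.333333·0.107=0.03567, 0.333333·0.336=0.1120, 0.333333·0.284=0.09467. Summing gives P(defective) = 0.24233.
P(Machine 1 | defective) = 0.03567 / 0.24233 = 0.147.

Posterior probability ≈ 0.147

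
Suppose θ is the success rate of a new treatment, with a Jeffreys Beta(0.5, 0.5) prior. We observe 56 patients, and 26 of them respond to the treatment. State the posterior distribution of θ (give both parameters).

Observing 26 successes and 30 failures updates Beta(0.5, 0.5) by adding the success and failure counts to the two shape parameters: α = 0.5+26 = 26.5, β = 0.5+30 = 30.5.

Posterior: Beta(26.5, 30.5)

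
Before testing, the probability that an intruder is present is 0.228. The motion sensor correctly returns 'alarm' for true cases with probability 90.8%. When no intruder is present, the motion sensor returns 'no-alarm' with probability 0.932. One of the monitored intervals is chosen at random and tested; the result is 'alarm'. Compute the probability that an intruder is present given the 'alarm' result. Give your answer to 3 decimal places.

Write H for 'an intruder is present'. Prior odds H:¬H = 0.228/0.772 = 0.29534. For the 'alarm' outcome, the likelihood ratio is 0.908/0.068 = 13.353.
Posterior odds = 0.29534 × 13.353 = 3.9436, so P(H|E) = 3.9436/(1+3.9436) = 0.798.

P(H | E) ≈ 0.798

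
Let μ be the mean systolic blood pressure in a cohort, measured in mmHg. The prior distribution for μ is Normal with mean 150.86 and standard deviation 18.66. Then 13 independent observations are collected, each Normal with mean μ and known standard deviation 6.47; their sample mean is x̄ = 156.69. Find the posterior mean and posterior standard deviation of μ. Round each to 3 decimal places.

Posterior mean ≈ 156.637; posterior SD ≈ 1.786

Prior precision 1/τ₀² = 1/18.66² = 0.00287195; data precision n/σ² = 13/6.47² = 0.310552.
Posterior precision = 0.00287195 + 0.310552 = 0.313424, giving posterior SD = 1/√0.313424 = 1.786.
Posterior mean = (0.00287195·150.86 + 0.310552·156.69) / 0.313424 = 156.637.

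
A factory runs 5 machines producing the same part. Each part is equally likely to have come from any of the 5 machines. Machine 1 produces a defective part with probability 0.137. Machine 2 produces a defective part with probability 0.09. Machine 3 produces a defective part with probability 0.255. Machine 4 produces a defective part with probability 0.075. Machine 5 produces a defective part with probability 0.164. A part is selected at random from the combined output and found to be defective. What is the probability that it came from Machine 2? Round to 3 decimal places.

P(defective|M1) = 0.137; P(defective|M2) = 0.09; P(defective|M3) = 0.255; P(defective|M4) = 0.075; P(defective|M5) = 0.164.
Prior × likelihood for each source: 0.2·0.137=0.02740, 0.2·0.09=0.01800, 0.2·0.255=0.05100, 0.2·0.075=0.01500, 0.2·0.164=0.03280. Summing gives P(defective) = 0.14420.
P(Machine 2 | defective) = 0.01800 / 0.14420 = 0.125.

Posterior probability ≈ 0.125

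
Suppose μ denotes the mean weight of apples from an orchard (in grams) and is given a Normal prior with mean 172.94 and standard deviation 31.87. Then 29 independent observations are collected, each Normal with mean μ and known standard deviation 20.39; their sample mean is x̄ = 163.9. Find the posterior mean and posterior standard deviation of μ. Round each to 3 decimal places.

Prior precision 1/τ₀² = 1/31.87² = 0.00098455; data precision n/σ² = 29/20.39² = 0.0697531.
Posterior precision = 0.00098455 + 0.0697531 = 0.0707377, giving posterior SD = 1/√0.0707377 = 3.760.
Posterior mean = (0.00098455·172.94 + 0.0697531·163.9) / 0.0707377 = 164.026.

Posterior mean ≈ 164.026; posterior SD ≈ 3.760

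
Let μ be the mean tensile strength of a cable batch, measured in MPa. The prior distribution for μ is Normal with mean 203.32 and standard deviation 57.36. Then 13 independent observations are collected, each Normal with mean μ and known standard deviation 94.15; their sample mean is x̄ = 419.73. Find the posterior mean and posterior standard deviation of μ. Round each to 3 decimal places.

Prior precision 1/τ₀² = 1/57.36² = 0.00030394; data precision n/σ² = 13/94.15² = 0.00146657.
Posterior precision = 0.00030394 + 0.00146657 = 0.00177051, giving posterior SD = 1/√0.00177051 = 23.766.
Posterior mean = (0.00030394·203.32 + 0.00146657·419.73) / 0.00177051 = 382.580.

Posterior mean ≈ 382.580; posterior SD ≈ 23.766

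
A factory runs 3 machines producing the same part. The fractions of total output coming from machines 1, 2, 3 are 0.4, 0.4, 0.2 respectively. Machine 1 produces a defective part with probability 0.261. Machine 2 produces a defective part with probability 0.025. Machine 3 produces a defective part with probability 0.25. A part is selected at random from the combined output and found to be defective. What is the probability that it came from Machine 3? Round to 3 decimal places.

Tabulate prior·likelihood by source: [1] prior 0.4, lik 0.261, product 0.1044; [2] prior 0.4, lik 0.025, product 0.01000; [3] prior 0.2, lik 0.25, product 0.05000.
Normalizing constant = 0.16440; the posterior for Machine 3 is its product over the sum, 0.05000/0.16440 = 0.304.

Posterior probability ≈ 0.304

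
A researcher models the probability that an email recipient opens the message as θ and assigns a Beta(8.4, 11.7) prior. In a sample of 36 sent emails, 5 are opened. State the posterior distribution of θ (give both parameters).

Observing 5 successes and 31 failures updates Beta(8.4, 11.7) by adding the success and failure counts to the two shape parameters: α = 8.4+5 = 13.4, β = 11.7+31 = 42.7.

Posterior: Beta(13.4, 42.7)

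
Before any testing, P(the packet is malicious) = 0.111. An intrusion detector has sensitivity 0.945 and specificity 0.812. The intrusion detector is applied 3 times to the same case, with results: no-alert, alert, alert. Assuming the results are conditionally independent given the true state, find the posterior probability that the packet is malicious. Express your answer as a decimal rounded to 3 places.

Let H be the event that the packet is malicious; start with P(H) = 0.111. P('alert'|H) = 0.945, P('alert'|¬H) = 0.188.
Update on result 1 ('no-alert'): P(H) ← 0.055·0.1110 / (0.055·0.1110 + 0.812·0.8890) = 0.0061050/0.72797 = 0.0084.
Update on result 2 ('alert'): P(H) ← 0.945·0.0084 / (0.945·0.0084 + 0.188·0.9916) = 0.0079251/0.19435 = 0.0408.
Update on result 3 ('alert'): P(H) ← 0.945·0.0408 / (0.945·0.0408 + 0.188·0.9592) = 0.038535/0.21887 = 0.1761.

Posterior P(H) ≈ 0.176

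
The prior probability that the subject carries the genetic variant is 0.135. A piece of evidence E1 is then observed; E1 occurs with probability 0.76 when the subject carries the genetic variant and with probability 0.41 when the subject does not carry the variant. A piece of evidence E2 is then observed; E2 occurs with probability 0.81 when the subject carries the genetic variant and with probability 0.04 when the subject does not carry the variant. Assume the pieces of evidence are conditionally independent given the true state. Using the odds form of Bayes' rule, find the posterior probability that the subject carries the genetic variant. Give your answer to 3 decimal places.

Posterior probability ≈ 0.854

Prior odds = 0.135/(1−0.135) = 0.15607. In log-odds, ln(0.15607) = -1.8575.
Add log likelihood ratios: ln(1.8537) + ln(20.250) = 3.6253.
Posterior log-odds = 1.7679, so posterior odds = exp(1.7679) = 5.8583. Converting, P(H|E) = 5.8583/6.8583 = 0.854.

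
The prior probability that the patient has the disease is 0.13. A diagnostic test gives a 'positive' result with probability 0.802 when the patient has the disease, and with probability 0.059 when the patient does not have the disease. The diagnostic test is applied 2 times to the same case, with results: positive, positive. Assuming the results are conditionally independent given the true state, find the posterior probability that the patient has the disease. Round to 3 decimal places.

With H the event that the patient has the disease, the joint likelihood of the observed sequence is P(data|H) = 0.802·0.802 = 0.64320 and P(data|¬H) = 0.059·0.059 = 0.0034810.
Bayes: P(H|data) = 0.13·0.64320 / (0.13·0.64320 + 0.87·0.0034810) = 0.083617/0.086645 = 0.9650.

Posterior P(H) ≈ 0.965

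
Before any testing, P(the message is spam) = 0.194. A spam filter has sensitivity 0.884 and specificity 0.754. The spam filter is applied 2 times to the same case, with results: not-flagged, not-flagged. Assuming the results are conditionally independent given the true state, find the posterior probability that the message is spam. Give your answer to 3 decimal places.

Posterior P(H) ≈ 0.006

With H the event that the message is spam, the joint likelihood of the observed sequence is P(data|H) = 0.116·0.116 = 0.013456 and P(data|¬H) = 0.754·0.754 = 0.56852.
Bayes: P(H|data) = 0.194·0.013456 / (0.194·0.013456 + 0.806·0.56852) = 0.0026105/0.46083 = 0.0057.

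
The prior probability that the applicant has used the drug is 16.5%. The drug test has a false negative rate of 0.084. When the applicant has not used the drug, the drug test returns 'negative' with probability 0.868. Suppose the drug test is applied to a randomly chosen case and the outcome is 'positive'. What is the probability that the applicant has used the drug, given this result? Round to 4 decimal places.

Let H be the event that the applicant has used the drug. P(H) = 0.165, so P(¬H) = 0.835. With E the 'positive' result, P(E|H) = 0.916 and P(E|¬H) = 0.132.
P(E) = 0.916·0.165 + 0.132·0.835 = 0.15114 + 0.11022 = 0.26136.
By Bayes' theorem, P(H|E) = 0.15114 / 0.26136 = 0.5783.

P(H | E) ≈ 0.5783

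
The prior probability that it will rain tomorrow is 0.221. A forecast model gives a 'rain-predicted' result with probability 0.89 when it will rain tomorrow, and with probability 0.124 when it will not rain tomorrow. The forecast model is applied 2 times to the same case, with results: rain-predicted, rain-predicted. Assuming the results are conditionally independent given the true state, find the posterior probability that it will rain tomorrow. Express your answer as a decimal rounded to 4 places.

Posterior P(H) ≈ 0.9360

With H the event that it will rain tomorrow, the joint likelihood of the observed sequence is P(data|H) = 0.89·0.89 = 0.79210 and P(data|¬H) = 0.124·0.124 = 0.015376.
Bayes: P(H|data) = 0.221·0.79210 / (0.221·0.79210 + 0.779·0.015376) = 0.17505/0.18703 = 0.9360.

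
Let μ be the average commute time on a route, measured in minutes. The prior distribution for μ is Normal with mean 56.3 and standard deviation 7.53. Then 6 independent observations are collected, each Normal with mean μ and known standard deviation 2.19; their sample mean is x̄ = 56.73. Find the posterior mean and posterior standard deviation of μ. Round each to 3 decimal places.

With known σ, the Normal prior is conjugate. Weight on the data is w = (n/σ²)/(n/σ² + 1/τ₀²) = 1.25102/(1.25102+0.0176364) = 0.98610.
Posterior mean = w·x̄ + (1−w)·μ₀ = 0.98610·56.73 + 0.013902·56.3 = 56.724. Posterior variance = 1/(1.25102+0.0176364) = 0.788238, so SD = 0.888.

Posterior mean ≈ 56.724; posterior SD ≈ 0.888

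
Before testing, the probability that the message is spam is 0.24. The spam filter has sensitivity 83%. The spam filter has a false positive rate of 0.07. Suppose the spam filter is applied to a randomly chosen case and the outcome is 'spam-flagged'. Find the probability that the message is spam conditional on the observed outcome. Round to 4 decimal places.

Write H for 'the message is spam'. Prior odds H:¬H = 0.24/0.76 = 0.31579. For the 'spam-flagged' outcome, the likelihood ratio is 0.83/0.07 = 11.857.
Posterior odds = 0.31579 × 11.857 = 3.7444, so P(H|E) = 3.7444/(1+3.7444) = 0.7892.

P(H | E) ≈ 0.7892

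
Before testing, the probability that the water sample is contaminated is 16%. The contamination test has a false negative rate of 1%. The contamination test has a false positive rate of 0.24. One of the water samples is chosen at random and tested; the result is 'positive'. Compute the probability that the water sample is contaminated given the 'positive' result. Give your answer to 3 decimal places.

P(H | E) ≈ 0.440

Write H for 'the water sample is contaminated'. Prior odds H:¬H = 0.16/0.84 = 0.19048. For the 'positive' outcome, the likelihood ratio is 0.99/0.24 = 4.1250.
Posterior odds = 0.19048 × 4.1250 = 0.78571, so P(H|E) = 0.78571/(1+0.78571) = 0.440.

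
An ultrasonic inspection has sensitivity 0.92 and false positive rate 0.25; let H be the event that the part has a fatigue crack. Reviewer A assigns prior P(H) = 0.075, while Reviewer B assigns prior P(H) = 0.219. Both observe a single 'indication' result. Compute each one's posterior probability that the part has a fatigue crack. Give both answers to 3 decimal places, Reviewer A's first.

Reviewer A: 0.230; Reviewer B: 0.508

P('+'|H) = 0.92, P('+'|¬H) = 0.25.
Reviewer A: numerator 0.92·0.075 = 0.069000; evidence = 0.069000+0.25·0.925 = 0.30025; posterior = 0.230.
Reviewer B: numerator 0.92·0.219 = 0.20148; evidence = 0.20148+0.25·0.781 = 0.39673; posterior = 0.508.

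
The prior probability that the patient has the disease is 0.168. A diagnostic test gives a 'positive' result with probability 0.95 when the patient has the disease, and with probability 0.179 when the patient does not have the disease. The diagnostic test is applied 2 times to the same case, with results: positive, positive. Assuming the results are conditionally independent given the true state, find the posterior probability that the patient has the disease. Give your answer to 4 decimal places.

With H the event that the patient has the disease, the joint likelihood of the observed sequence is P(data|H) = 0.95·0.95 = 0.90250 and P(data|¬H) = 0.179·0.179 = 0.032041.
Bayes: P(H|data) = 0.168·0.90250 / (0.168·0.90250 + 0.832·0.032041) = 0.15162/0.17828 = 0.8505.

Posterior P(H) ≈ 0.8505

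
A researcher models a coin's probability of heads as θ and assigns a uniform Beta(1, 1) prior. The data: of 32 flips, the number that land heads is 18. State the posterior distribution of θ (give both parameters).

The binomial likelihood is conjugate to the Beta prior: with 18 successes and 14 failures, the posterior is Beta(1+18, 1+14) = Beta(19, 15).

Posterior: Beta(19, 15)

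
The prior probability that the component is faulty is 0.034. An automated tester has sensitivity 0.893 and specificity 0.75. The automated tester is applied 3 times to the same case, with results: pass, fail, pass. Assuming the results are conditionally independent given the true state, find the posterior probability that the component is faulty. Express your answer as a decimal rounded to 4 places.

Let H be the event that the component is faulty; start with P(H) = 0.034. P('fail'|H) = 0.893, P('fail'|¬H) = 0.25.
Update on result 1 ('pass'): P(H) ← 0.107·0.0340 / (0.107·0.0340 + 0.75·0.9660) = 0.0036380/0.72814 = 0.0050.
Update on result 2 ('fail'): P(H) ← 0.893·0.0050 / (0.893·0.0050 + 0.25·0.9950) = 0.0044617/0.25321 = 0.0176.
Update on result 3 ('pass'): P(H) ← 0.107·0.0176 / (0.107·0.0176 + 0.75·0.9824) = 0.0018854/0.73867 = 0.0026.

Posterior P(H) ≈ 0.0026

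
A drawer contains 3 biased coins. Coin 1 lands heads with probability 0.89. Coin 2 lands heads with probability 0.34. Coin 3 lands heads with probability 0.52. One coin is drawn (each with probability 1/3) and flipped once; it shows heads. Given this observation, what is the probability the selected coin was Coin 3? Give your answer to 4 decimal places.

Posterior probability ≈ 0.2971

P(heads|C1) = 0.89; P(heads|C2) = 0.34; P(heads|C3) = 0.52.
Prior × likelihood for each source: 0.333333·0.89=0.2967, 0.333333·0.34=0.1133, 0.333333·0.52=0.1733. Summing gives P(heads) = 0.58333.
P(Coin 3 | heads) = 0.1733 / 0.58333 = 0.2971.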